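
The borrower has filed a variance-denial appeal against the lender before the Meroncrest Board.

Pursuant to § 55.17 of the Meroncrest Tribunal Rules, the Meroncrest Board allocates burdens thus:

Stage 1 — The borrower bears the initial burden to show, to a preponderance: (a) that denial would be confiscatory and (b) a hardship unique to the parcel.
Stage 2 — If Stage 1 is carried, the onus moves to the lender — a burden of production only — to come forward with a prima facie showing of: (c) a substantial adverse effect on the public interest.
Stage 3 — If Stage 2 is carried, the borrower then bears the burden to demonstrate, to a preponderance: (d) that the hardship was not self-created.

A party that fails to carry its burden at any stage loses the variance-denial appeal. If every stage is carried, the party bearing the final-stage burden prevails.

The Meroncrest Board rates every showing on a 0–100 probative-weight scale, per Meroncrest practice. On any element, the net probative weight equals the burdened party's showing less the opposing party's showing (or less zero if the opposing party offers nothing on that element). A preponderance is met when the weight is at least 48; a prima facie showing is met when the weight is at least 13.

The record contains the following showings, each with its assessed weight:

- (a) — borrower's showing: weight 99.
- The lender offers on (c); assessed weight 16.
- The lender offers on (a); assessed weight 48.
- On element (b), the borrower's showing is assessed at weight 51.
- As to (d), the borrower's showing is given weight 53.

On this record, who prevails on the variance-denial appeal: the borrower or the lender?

borrower

Stage 1 — burden on borrower; standard: a preponderance (weight is at least 48).
    (a): 99 − 48 = 51 ≥ 48 [met]
    (b): 51 ≥ 48 [met]
  The borrower carries Stage 1; the lender now bears the burden.
Stage 2 — burden on lender; standard: a prima facie showing (weight is at least 13).
    (c): 16 ≥ 13 [met]
  The lender carries Stage 2; the borrower now bears the burden.
Stage 3 — burden on borrower; standard: a preponderance (weight is at least 48).
    (d): 53 ≥ 48 [met]
  All elements met at the final stage.
Every stage carried; the borrower prevails.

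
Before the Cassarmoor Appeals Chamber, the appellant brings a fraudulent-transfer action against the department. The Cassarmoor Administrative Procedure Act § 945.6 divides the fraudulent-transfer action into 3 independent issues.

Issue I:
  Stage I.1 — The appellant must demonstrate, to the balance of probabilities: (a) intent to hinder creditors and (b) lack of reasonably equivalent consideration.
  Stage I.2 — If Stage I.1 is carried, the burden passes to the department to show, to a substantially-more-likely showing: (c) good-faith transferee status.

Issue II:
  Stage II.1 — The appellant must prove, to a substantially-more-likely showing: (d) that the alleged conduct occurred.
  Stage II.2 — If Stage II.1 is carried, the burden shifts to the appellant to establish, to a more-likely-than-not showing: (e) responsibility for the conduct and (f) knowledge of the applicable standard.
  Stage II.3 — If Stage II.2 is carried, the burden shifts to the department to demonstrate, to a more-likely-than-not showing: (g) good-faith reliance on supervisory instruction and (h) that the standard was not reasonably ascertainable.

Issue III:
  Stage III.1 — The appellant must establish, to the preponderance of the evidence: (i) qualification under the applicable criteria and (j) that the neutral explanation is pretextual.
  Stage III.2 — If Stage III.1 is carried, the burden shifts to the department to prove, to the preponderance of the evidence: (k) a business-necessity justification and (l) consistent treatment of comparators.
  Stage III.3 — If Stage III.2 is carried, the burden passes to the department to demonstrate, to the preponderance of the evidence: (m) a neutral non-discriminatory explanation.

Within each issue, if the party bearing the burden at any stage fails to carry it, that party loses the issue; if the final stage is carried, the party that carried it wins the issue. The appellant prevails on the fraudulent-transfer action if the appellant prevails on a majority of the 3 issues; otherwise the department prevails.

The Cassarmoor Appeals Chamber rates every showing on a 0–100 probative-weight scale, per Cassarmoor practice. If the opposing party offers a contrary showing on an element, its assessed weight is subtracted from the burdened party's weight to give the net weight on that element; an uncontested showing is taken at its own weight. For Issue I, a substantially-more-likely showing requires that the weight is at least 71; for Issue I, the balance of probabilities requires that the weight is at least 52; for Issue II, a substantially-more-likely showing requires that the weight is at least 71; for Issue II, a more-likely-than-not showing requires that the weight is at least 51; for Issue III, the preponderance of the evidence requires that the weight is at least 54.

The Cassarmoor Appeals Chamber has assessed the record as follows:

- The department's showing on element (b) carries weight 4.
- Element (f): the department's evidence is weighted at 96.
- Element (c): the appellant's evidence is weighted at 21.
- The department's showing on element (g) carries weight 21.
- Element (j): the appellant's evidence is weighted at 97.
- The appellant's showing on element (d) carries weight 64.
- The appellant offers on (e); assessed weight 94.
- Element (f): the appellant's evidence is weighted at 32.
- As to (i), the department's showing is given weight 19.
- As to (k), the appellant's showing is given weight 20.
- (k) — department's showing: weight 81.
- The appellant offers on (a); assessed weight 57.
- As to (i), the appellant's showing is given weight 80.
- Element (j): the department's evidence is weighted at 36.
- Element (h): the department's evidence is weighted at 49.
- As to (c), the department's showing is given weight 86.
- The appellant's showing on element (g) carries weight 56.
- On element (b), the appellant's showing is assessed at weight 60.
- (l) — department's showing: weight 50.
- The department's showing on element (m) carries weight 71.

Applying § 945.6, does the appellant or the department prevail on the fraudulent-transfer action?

— Issue I —
At Stage I.1 the appellant must meet the balance of probabilities (weight is at least 52): on (a) the weight is 57, which does reach 52, so (a) meets the standard; on (b) the weight is 60 less the opposing 4 gives net 56, ≥ 52, so (b) meets the standard.
  All elements met. The burden passes to the department.
At Stage I.2 the department must meet a substantially-more-likely showing (weight is at least 71): on (c) the weight is 86 less the opposing 21 gives net 65, < 71, so (c) does not meet the standard.
  Not every element is met, so the department fails to carry Stage I.2.
The analysis ends at Stage I.2; the appellant prevails on this issue.
— Issue II —
Stage II.1 — burden on appellant; standard: a substantially-more-likely showing (weight is at least 71).
    (d): 64 < 71 [not met]
  Not every element is met, so the appellant fails to carry Stage II.1.
The department prevails on this issue.
— Issue III —
Stage III.1 — burden on appellant; standard: the preponderance of the evidence (weight is at least 54).
    (i): 80 − 19 = 61 ≥ 54 [met]
    (j): 97 − 36 = 61 ≥ 54 [met]
  Stage III.1 carried; the burden shifts to the department.
Stage III.2 — burden on department; standard: the preponderance of the evidence (weight is at least 54).
    (k): 81 − 20 = 61 ≥ 54 [met]
    (l): 50 < 54 [not met]
  Stage III.2 not carried; the department fails its burden.
The analysis ends at Stage III.2; the appellant prevails on this issue.
Per-issue: Issue I → appellant; Issue II → department; Issue III → appellant. The appellant must prevail on a majority of issues; overall, the appellant prevails.

appellant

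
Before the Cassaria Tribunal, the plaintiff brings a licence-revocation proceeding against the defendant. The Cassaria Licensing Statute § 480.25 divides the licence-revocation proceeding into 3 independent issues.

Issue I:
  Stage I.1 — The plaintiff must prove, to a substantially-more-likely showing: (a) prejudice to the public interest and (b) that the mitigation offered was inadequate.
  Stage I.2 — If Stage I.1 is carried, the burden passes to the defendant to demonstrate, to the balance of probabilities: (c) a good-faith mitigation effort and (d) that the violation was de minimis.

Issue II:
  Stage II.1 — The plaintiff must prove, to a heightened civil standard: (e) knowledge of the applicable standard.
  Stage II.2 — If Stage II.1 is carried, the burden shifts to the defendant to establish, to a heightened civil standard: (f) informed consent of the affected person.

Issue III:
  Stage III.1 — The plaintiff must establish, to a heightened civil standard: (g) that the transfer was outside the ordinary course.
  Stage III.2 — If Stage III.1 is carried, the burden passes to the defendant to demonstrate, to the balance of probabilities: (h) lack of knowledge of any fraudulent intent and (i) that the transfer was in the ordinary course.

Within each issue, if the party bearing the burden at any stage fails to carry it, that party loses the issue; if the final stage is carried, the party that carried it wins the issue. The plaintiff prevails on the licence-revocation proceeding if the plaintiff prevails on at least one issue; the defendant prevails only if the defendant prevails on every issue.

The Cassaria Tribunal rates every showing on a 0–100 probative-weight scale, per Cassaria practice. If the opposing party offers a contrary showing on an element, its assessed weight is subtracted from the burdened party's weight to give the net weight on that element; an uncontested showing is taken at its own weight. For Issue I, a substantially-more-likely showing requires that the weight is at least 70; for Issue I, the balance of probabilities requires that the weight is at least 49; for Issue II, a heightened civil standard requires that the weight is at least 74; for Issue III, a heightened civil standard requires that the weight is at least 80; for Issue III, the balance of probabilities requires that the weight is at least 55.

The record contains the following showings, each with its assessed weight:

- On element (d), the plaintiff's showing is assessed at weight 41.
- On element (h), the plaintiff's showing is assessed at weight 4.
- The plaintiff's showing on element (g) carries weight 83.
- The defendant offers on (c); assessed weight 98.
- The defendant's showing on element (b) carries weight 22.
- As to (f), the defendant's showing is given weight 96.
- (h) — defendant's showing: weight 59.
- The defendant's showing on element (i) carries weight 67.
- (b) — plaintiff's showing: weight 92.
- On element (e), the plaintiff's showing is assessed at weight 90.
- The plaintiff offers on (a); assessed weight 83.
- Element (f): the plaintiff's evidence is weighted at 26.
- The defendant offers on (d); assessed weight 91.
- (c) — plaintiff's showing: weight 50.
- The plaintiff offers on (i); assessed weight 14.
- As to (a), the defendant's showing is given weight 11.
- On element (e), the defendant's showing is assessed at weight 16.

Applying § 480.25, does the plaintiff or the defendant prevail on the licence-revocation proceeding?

— Issue I —
Stage I.1 — burden on plaintiff; standard: a substantially-more-likely showing (weight is at least 70).
    (a): 83 − 11 = 72 ≥ 70 [met]
    (b): 92 − 22 = 70 ≥ 70 [met]
  Stage I.1 is satisfied; the onus moves to the defendant.
Stage I.2 — burden on defendant; standard: the balance of probabilities (weight is at least 49).
    (c): 98 − 50 = 48 < 49 [not met]
    (d): 91 − 41 = 50 ≥ 49 [met]
  Not every element is met, so the defendant fails to carry Stage I.2.
So the plaintiff prevails on this issue.
— Issue II —
Stage II.1 (plaintiff, a heightened civil standard, weight is at least 74): (e) net 90−16=74 ≥ 74 — meets.
  All elements met. The burden passes to the defendant.
Stage II.2 (defendant, a heightened civil standard, weight is at least 74): (f) net 96−26=70 < 74 — fails.
  Stage II.2 not carried; the defendant fails its burden.
The plaintiff prevails on this issue.
— Issue III —
Stage III.1 (plaintiff, a heightened civil standard, weight is at least 80): (g) 83 ≥ 80 — meets.
  Stage III.1 carried; the burden shifts to the defendant.
Stage III.2 (defendant, the balance of probabilities, weight is at least 55): (h) net 59−4=55 ≥ 55 — meets; (i) net 67−14=53 < 55 — fails.
  Not every element is met, so the defendant fails to carry Stage III.2.
The plaintiff prevails on this issue.
Per-issue: Issue I → plaintiff; Issue II → plaintiff; Issue III → plaintiff. The plaintiff must prevail on at least one issue; overall, the plaintiff prevails.

plaintiff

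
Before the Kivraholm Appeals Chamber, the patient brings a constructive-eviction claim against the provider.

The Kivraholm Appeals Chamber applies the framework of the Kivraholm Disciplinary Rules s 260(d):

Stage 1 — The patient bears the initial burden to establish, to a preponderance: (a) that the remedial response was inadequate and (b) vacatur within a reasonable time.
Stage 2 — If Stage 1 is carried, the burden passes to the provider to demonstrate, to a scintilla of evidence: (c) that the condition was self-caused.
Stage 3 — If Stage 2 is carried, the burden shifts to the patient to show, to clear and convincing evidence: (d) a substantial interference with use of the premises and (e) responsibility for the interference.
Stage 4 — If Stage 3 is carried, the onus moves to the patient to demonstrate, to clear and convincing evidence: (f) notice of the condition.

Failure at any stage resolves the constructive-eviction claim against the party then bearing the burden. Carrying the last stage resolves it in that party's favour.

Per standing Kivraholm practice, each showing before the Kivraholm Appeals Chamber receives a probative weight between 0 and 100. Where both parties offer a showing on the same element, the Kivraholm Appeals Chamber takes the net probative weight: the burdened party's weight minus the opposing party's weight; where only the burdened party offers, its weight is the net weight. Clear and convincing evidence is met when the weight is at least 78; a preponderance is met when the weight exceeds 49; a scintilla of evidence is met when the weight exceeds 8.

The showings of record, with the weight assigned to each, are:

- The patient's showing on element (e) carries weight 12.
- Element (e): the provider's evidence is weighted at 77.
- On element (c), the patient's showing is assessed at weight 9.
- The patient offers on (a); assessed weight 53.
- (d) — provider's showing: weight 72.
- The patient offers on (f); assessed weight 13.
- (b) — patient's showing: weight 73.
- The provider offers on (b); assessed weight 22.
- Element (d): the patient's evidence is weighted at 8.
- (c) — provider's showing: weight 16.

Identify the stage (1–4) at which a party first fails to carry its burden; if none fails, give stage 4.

stage 2

Stage 1 — burden on patient; standard: a preponderance (weight exceeds 49).
    (a): 53 > 49 [met]
    (b): 73 − 22 = 51 > 49 [met]
  All elements met. The burden passes to the provider.
Stage 2 — burden on provider; standard: a scintilla of evidence (weight exceeds 8).
    (c): 16 − 9 = 7 ≤ 8 [not met]
  Stage 2 not carried; the provider fails its burden.
The analysis ends at Stage 2; the patient prevails.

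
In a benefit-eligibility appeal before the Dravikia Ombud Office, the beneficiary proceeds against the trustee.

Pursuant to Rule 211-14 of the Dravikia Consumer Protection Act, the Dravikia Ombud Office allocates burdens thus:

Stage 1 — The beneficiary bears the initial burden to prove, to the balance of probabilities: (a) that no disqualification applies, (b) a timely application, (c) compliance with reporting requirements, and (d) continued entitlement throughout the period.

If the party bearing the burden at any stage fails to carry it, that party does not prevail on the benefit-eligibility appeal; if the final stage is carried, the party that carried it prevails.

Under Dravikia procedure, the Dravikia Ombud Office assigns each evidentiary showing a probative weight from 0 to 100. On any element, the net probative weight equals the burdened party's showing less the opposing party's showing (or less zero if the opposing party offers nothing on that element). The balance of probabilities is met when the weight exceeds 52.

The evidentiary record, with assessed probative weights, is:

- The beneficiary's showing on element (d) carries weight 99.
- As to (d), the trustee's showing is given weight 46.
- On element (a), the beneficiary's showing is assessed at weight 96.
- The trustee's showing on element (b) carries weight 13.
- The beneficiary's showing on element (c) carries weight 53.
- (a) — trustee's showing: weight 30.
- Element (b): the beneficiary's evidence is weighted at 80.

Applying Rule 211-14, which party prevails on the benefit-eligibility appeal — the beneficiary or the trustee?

beneficiary

At Stage 1 the beneficiary must meet the balance of probabilities (weight exceeds 52): on (a) the weight is 96 less the opposing 30 gives net 66, which does exceed 52, so (a) meets the standard; on (b) the weight is 80 less the opposing 13 gives net 67, which does exceed 52, so (b) meets the standard; on (c) the weight is 53, > 52, so (c) meets the standard; on (d) the weight is 99 less the opposing 46 gives net 53, which does exceed 52, so (d) meets the standard.
  All elements met at the final stage.
With every stage satisfied, the beneficiary prevails.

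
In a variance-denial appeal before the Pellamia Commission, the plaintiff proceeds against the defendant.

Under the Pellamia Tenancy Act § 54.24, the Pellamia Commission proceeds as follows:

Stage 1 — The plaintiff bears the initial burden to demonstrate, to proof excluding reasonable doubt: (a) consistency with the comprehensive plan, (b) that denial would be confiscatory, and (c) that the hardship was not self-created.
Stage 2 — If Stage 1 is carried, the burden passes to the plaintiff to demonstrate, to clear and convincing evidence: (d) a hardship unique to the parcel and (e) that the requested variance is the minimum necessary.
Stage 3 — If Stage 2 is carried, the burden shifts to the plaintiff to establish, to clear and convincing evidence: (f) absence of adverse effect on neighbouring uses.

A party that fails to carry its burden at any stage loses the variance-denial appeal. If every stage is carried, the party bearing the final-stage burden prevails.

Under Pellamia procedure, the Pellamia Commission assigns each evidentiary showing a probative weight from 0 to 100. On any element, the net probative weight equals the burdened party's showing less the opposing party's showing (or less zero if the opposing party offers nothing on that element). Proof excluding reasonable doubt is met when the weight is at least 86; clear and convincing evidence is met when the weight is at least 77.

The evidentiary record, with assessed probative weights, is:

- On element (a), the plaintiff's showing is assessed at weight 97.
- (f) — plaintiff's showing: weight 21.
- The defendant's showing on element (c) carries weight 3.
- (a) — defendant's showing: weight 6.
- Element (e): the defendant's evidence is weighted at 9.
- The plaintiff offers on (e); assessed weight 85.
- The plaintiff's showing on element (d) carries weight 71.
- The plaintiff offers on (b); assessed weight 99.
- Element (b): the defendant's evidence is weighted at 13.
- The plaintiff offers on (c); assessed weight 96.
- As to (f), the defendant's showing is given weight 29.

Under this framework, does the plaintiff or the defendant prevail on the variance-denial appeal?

defendant

Stage 1 (plaintiff, proof excluding reasonable doubt, weight is at least 86): (a) net 97−6=91 ≥ 86 — meets; (b) net 99−13=86 ≥ 86 — meets; (c) net 96−3=93 ≥ 86 — meets.
  Stage 1 is satisfied; the plaintiff continues to bear the burden.
Stage 2 (plaintiff, clear and convincing evidence, weight is at least 77): (d) 71 < 77 — fails; (e) net 85−9=76 < 77 — fails.
  Stage 2 not carried; the plaintiff fails its burden.
The analysis ends at Stage 2; the defendant prevails.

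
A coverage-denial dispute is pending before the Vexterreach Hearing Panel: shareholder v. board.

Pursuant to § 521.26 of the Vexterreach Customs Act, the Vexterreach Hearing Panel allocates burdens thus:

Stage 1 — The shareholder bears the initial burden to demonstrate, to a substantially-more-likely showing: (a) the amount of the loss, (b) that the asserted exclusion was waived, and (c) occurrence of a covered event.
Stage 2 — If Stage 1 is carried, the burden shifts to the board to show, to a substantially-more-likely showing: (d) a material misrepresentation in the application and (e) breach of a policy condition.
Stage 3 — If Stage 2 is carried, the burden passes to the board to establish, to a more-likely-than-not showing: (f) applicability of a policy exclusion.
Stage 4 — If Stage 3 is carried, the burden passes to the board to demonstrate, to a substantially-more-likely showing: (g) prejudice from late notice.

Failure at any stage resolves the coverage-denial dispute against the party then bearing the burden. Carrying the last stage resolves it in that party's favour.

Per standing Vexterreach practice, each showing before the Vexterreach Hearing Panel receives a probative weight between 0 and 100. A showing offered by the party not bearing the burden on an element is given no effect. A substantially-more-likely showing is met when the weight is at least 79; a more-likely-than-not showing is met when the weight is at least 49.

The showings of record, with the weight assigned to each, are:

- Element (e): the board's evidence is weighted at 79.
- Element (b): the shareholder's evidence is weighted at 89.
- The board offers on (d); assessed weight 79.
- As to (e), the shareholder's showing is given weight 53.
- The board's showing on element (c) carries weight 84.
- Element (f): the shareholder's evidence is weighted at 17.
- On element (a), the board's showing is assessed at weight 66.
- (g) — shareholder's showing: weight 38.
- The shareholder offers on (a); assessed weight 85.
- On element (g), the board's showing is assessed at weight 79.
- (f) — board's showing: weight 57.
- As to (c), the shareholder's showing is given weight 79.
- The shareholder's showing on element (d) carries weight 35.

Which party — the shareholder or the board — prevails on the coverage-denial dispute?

Stage 1 (shareholder, a substantially-more-likely showing, weight is at least 79): (a) 85 (board's 66 disregarded) ≥ 79 — meets; (b) 89 ≥ 79 — meets; (c) 79 (board's 84 disregarded) ≥ 79 — meets.
  Stage 1 carried; the burden shifts to the board.
Stage 2 (board, a substantially-more-likely showing, weight is at least 79): (d) 79 (shareholder's 35 disregarded) ≥ 79 — meets; (e) 79 (shareholder's 53 disregarded) ≥ 79 — meets.
  Stage 2 carried; the burden remains with the board.
Stage 3 (board, a more-likely-than-not showing, weight is at least 49): (f) 57 (shareholder's 17 disregarded) ≥ 49 — meets.
  Stage 3 carried; the burden remains with the board.
Stage 4 (board, a substantially-more-likely showing, weight is at least 79): (g) 79 (shareholder's 38 disregarded) ≥ 79 — meets.
  Stage 4 carried; the final stage is satisfied.
With every stage satisfied, the board prevails.

board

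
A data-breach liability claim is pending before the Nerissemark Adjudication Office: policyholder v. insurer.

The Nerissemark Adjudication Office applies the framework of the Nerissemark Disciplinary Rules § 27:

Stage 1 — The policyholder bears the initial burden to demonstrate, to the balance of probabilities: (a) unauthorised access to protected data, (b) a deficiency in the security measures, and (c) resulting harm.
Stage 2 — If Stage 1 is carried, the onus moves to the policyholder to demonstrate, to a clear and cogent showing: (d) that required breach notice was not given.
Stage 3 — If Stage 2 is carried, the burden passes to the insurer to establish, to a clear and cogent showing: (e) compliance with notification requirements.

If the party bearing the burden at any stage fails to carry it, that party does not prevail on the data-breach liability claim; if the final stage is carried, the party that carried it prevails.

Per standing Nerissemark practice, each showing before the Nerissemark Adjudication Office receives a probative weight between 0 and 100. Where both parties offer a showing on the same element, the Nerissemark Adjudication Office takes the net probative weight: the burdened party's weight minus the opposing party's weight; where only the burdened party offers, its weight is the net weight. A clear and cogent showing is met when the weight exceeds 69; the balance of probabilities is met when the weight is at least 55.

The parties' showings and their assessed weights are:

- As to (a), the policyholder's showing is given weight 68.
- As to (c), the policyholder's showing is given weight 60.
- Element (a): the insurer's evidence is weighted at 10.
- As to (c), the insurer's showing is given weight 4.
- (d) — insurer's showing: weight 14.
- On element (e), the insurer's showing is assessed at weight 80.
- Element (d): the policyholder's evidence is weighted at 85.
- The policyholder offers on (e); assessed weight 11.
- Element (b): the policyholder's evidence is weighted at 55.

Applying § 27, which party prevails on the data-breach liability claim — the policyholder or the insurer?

policyholder

At Stage 1 the policyholder must meet the balance of probabilities (weight is at least 55): on (a) the weight is 68 less the opposing 10 gives net 58, which does reach 55, so (a) meets the standard; on (b) the weight is 55, which does reach 55, so (b) meets the standard; on (c) the weight is 60 less the opposing 4 gives net 56, which does reach 55, so (c) meets the standard.
  Stage 1 carried; the burden remains with the policyholder.
At Stage 2 the policyholder must meet a clear and cogent showing (weight exceeds 69): on (d) the weight is 85 less the opposing 14 gives net 71, > 69, so (d) meets the standard.
  Stage 2 is satisfied; the onus moves to the insurer.
At Stage 3 the insurer must meet a clear and cogent showing (weight exceeds 69): on (e) the weight is 80 less the opposing 11 gives net 69, which does not exceed 69, so (e) does not meet the standard.
  Stage 3 not carried; the insurer fails its burden.
The policyholder prevails.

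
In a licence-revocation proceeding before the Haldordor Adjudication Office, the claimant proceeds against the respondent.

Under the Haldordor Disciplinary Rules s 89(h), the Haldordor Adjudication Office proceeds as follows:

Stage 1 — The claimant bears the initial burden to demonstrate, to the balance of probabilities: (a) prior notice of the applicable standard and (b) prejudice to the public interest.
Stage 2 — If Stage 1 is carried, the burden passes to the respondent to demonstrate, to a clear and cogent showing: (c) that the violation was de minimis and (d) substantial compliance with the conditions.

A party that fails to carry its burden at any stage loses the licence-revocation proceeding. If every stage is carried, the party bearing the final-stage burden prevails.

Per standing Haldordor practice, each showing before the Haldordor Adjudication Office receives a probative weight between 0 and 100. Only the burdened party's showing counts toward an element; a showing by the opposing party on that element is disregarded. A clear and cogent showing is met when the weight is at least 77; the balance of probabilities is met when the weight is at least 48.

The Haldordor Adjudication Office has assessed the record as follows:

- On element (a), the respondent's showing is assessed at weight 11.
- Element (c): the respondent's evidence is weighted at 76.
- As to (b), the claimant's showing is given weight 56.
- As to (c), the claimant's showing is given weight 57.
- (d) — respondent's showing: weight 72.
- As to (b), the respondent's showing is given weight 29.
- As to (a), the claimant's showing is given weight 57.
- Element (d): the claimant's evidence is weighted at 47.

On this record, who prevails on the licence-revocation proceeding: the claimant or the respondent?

claimant

Stage 1 — burden on claimant; standard: the balance of probabilities (weight is at least 48).
    (a): 57 (respondent's 11 disregarded) ≥ 48 [met]
    (b): 56 (respondent's 29 disregarded) ≥ 48 [met]
  Stage 1 carried; the burden shifts to the respondent.
Stage 2 — burden on respondent; standard: a clear and cogent showing (weight is at least 77).
    (c): 76 (claimant's 57 disregarded) < 77 [not met]
    (d): 72 (claimant's 47 disregarded) < 77 [not met]
  The respondent does not carry Stage 2.
So the claimant prevails.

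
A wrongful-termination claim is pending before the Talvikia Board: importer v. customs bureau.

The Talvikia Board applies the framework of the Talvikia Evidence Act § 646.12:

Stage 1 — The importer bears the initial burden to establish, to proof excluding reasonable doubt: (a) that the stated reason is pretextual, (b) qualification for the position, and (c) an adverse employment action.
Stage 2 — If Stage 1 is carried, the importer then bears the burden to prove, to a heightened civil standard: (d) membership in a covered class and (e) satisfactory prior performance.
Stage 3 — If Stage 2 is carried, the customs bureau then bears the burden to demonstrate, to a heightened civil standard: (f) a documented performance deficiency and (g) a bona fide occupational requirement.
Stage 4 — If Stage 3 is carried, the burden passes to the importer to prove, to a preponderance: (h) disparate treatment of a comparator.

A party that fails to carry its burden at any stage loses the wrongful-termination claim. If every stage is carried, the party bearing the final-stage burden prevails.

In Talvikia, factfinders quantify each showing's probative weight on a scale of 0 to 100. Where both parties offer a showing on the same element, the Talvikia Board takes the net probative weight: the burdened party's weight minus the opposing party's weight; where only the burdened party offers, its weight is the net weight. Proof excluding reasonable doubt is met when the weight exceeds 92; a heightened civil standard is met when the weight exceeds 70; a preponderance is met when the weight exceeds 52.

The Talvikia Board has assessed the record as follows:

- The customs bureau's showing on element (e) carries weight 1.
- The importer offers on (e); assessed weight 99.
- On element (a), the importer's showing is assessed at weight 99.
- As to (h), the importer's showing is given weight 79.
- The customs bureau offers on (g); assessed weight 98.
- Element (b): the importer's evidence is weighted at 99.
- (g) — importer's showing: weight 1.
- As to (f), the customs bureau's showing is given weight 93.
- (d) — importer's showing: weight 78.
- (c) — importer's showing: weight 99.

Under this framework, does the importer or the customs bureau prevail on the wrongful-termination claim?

Stage 1 — burden on importer; standard: proof excluding reasonable doubt (weight exceeds 92).
    (a): 99 > 92 [met]
    (b): 99 > 92 [met]
    (c): 99 > 92 [met]
  Stage 1 carried; the burden remains with the importer.
Stage 2 — burden on importer; standard: a heightened civil standard (weight exceeds 70).
    (d): 78 > 70 [met]
    (e): 99 − 1 = 98 > 70 [met]
  Stage 2 carried; the burden shifts to the customs bureau.
Stage 3 — burden on customs bureau; standard: a heightened civil standard (weight exceeds 70).
    (f): 93 > 70 [met]
    (g): 98 − 1 = 97 > 70 [met]
  All elements met. The burden passes to the importer.
Stage 4 — burden on importer; standard: a preponderance (weight exceeds 52).
    (h): 79 > 52 [met]
  Stage 4 carried; the final stage is satisfied.
All stages carried — the importer prevails.

importer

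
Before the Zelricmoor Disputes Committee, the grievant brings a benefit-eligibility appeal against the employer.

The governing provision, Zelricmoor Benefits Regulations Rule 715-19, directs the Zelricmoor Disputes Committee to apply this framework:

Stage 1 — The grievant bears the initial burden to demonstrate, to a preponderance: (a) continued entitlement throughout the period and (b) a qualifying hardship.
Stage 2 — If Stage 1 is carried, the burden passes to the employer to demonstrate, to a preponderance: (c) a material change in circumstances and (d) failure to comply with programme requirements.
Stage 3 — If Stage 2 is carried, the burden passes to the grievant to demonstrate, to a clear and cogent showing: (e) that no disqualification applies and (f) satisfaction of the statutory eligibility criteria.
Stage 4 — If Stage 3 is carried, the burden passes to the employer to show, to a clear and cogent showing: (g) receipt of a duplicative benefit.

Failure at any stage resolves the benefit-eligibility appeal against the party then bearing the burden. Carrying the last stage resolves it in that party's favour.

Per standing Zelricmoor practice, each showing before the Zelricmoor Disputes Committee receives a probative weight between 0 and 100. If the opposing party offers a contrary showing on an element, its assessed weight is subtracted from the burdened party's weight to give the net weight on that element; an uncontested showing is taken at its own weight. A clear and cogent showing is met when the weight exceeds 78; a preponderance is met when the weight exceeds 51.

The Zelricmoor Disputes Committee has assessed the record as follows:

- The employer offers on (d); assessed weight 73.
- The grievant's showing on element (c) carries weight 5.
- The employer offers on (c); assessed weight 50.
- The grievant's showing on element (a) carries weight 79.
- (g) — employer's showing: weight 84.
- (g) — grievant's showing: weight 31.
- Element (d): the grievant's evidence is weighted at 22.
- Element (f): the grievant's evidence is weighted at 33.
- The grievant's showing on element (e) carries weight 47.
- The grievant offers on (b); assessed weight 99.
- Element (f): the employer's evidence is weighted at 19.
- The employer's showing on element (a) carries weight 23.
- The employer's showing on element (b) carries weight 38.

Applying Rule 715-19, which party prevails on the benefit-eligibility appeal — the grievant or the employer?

grievant

At Stage 1 the grievant must meet a preponderance (weight exceeds 51): on (a) the weight is 79 less the opposing 23 gives net 56, which does exceed 51, so (a) meets the standard; on (b) the weight is 99 less the opposing 38 gives net 61, > 51, so (b) meets the standard.
  Stage 1 carried; the burden shifts to the employer.
At Stage 2 the employer must meet a preponderance (weight exceeds 51): on (c) the weight is 50 less the opposing 5 gives net 45, which does not exceed 51, so (c) does not meet the standard; on (d) the weight is 73 less the opposing 22 gives net 51, ≤ 51, so (d) does not meet the standard.
  The employer does not carry Stage 2.
The grievant prevails.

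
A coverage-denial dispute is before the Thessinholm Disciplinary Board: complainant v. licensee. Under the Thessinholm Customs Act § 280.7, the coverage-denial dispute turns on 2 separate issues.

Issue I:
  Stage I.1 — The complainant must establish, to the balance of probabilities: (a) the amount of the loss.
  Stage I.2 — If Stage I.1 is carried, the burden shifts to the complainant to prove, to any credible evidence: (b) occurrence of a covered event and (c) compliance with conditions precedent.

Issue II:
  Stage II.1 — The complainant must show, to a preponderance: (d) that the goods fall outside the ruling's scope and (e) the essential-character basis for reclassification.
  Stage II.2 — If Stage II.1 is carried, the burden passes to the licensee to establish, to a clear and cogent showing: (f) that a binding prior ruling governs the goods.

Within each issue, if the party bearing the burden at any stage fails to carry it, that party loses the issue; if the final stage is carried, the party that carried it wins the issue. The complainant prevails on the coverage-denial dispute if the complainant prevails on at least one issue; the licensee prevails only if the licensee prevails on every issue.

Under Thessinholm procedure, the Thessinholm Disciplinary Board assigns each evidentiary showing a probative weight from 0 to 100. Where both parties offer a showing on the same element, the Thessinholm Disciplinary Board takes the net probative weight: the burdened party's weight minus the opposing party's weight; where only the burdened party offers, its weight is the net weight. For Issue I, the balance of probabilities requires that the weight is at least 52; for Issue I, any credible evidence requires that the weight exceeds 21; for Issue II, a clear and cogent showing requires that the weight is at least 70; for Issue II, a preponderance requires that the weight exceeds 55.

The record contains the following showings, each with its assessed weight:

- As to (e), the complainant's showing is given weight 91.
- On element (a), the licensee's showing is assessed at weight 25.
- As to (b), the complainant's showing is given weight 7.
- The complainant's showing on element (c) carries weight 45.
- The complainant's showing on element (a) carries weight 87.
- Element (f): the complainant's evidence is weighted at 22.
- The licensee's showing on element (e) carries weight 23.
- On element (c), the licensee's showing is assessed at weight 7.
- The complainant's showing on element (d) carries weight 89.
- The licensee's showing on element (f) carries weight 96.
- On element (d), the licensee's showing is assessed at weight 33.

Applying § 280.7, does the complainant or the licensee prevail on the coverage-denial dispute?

licensee

— Issue I —
Stage I.1 — burden on complainant; standard: the balance of probabilities (weight is at least 52).
    (a): 87 − 25 = 62 ≥ 52 [met]
  Stage I.1 carried; the burden remains with the complainant.
Stage I.2 — burden on complainant; standard: any credible evidence (weight exceeds 21).
    (b): 7 ≤ 21 [not met]
    (c): 45 − 7 = 38 > 21 [met]
  Not every element is met, so the complainant fails to carry Stage I.2.
The analysis ends at Stage I.2; the licensee prevails on this issue.
— Issue II —
Stage II.1 (complainant, a preponderance, weight exceeds 55): (d) net 89−33=56 > 55 — meets; (e) net 91−23=68 > 55 — meets.
  All elements met. The burden passes to the licensee.
Stage II.2 (licensee, a clear and cogent showing, weight is at least 70): (f) net 96−22=74 ≥ 70 — meets.
  The licensee carries the last stage.
With every stage satisfied, the licensee prevails on this issue.
Per-issue: Issue I → licensee; Issue II → licensee. The complainant must prevail on at least one issue; overall, the licensee prevails.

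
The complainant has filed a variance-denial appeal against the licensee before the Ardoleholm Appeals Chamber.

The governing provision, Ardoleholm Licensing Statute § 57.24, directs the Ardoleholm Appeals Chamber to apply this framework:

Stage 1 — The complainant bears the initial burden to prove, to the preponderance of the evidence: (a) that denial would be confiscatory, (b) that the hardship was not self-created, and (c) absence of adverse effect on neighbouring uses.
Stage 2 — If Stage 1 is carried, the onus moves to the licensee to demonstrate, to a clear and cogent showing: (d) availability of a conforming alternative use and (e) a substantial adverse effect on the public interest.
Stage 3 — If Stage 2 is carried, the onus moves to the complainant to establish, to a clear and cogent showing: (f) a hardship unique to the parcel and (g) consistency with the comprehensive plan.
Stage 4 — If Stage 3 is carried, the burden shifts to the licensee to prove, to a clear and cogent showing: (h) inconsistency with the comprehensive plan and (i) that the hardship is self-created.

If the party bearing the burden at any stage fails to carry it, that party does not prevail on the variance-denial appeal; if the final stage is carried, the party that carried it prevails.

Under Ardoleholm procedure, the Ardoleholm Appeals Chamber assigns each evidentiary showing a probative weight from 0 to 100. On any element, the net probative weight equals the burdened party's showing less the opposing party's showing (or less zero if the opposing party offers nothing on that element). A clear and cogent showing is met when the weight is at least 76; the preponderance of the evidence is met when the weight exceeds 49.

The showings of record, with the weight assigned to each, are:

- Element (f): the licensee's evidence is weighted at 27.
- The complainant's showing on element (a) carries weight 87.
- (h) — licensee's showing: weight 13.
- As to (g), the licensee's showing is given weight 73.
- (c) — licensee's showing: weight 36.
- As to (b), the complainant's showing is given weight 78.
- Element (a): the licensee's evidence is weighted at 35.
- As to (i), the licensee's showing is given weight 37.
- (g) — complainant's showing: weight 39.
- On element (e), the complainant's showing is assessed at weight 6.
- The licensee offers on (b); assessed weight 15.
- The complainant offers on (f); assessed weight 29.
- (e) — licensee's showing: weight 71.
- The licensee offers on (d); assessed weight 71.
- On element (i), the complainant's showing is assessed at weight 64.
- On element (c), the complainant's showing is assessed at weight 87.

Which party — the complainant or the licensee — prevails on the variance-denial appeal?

complainant

At Stage 1 the complainant must meet the preponderance of the evidence (weight exceeds 49): on (a) the weight is 87 less the opposing 35 gives net 52, which does exceed 49, so (a) meets the standard; on (b) the weight is 78 less the opposing 15 gives net 63, > 49, so (b) meets the standard; on (c) the weight is 87 less the opposing 36 gives net 51, which does exceed 49, so (c) meets the standard.
  Stage 1 is satisfied; the onus moves to the licensee.
At Stage 2 the licensee must meet a clear and cogent showing (weight is at least 76): on (d) the weight is 71, < 76, so (d) does not meet the standard; on (e) the weight is 71 less the opposing 6 gives net 65, which does not reach 76, so (e) does not meet the standard.
  The licensee does not carry Stage 2.
So the complainant prevails.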